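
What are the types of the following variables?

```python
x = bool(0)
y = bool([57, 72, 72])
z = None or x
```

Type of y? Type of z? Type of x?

bool() returns bool; None or bool returns the bool; bool() returns bool

bool, bool, bool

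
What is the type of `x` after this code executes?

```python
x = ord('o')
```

ord() returns int (code point)

int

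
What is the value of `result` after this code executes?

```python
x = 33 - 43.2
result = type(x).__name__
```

x is float; result = 'float'

'float'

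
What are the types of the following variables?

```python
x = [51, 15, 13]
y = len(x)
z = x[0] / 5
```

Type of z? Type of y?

int / int = float; len() returns int

float, int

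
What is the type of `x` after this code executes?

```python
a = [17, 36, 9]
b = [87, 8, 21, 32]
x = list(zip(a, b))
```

list(zip()) returns a list of tuples

list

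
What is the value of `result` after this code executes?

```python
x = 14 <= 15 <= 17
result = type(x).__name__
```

x is bool; result = 'bool'

'bool'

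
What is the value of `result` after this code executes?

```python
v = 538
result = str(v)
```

v = 538; result = '538'

'538'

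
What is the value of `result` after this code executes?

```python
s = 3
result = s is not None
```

s = 3; result = True

True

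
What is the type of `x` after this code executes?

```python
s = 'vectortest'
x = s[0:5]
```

Slicing a str returns str

str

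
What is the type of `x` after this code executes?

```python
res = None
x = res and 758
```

'and' returns first falsy value (None)

NoneType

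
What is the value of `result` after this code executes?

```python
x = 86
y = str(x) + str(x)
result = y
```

x = 86; y = '8686'; result = '8686'

'8686'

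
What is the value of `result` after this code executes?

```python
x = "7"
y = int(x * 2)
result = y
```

x = '7'; y = 77; result = 77

77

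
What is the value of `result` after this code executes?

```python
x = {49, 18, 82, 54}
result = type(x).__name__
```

x is set; result = 'set'

'set'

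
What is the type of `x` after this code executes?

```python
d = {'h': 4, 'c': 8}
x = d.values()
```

.values() returns dict_values view

dict_values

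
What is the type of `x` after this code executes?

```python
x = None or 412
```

'or' with None returns the other truthy value

int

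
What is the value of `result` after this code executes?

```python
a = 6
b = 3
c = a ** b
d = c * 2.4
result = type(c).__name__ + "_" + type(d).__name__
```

a is int; b is int; c is int; d is float; result = 'int_float'

'int_float'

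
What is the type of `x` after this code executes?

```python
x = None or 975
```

'or' with None returns the other truthy value

int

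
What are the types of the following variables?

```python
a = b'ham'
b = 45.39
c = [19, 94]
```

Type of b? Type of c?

b is assigned a number with a decimal point, so it is a float; c is assigned a list literal (square brackets)

float, list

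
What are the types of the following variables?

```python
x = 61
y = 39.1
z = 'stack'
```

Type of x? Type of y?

x is assigned a bare integer (no decimal point), so it is an int; y is assigned a number with a decimal point, so it is a float

int, float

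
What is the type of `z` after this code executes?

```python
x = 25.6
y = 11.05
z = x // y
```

float // float = float

float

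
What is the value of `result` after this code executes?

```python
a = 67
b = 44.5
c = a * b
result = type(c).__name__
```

a is int; b is float; c is float; result = 'float'

'float'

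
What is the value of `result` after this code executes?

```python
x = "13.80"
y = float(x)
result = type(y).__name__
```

x is str; y is float; result = 'float'

'float'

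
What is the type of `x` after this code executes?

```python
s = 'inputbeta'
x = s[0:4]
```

Slicing a str returns str

str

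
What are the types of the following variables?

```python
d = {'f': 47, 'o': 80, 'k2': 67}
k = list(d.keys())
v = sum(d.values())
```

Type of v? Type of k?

sum of ints is int; list() converts to list

int, list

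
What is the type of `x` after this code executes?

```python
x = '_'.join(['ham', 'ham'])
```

str.join() returns str

str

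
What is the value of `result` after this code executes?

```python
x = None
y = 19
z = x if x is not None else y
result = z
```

x = None; y = 19; z = 19; result = 19

19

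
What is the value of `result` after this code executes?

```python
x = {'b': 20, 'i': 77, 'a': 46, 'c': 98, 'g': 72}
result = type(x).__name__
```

x is dict; result = 'dict'

'dict'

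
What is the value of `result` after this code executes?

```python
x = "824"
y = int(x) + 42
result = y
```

x = '824'; y = 866; result = 866

866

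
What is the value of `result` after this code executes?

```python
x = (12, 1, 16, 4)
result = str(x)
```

x = (12, 1, 16, 4); result = '(12, 1, 16, 4)'

'(12, 1, 16, 4)'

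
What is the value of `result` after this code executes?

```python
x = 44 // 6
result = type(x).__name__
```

x is int; result = 'int'

'int'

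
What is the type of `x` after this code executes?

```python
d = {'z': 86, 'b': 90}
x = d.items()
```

dict.items() returns dict_items view

dict_items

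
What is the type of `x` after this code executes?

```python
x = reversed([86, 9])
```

reversed() on a list returns list_reverseiterator

list_reverseiterator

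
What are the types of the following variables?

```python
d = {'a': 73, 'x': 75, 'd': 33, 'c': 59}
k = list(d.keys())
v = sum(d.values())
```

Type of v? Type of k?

sum of ints is int; list() converts to list

int, list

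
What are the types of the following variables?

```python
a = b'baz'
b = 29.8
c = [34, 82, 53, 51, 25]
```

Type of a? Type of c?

a is assigned a bytes literal (b'...' prefix); c is assigned a list literal (square brackets)

bytes, list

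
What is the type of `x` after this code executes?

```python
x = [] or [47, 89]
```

'or' returns first truthy value (list)

list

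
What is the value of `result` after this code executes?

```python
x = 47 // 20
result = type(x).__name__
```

x is int; result = 'int'

'int'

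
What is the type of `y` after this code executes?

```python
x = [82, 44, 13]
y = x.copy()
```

list.copy() returns list

list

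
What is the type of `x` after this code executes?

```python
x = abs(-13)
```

abs() of int returns int

int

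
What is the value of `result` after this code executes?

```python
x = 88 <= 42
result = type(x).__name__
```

x is bool; result = 'bool'

'bool'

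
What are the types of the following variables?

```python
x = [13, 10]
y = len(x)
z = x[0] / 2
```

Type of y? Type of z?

len() returns int; int / int = float

int, float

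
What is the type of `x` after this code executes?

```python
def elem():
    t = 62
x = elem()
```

Function without return returns None

NoneType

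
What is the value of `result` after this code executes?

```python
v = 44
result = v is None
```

v = 44; result = False

False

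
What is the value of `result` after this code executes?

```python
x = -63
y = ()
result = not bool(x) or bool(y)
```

x = -63; y = (); result = False

False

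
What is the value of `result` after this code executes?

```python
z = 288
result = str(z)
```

z = 288; result = '288'

'288'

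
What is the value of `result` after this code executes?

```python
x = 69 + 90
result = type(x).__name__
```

x is int; result = 'int'

'int'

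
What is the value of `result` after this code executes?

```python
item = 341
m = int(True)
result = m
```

item = 341; m = 1; result = 1

1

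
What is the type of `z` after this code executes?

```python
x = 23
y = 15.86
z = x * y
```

int * float = float

float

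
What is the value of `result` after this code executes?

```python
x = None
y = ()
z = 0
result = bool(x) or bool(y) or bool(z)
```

x = None; y = (); z = 0; result = False

False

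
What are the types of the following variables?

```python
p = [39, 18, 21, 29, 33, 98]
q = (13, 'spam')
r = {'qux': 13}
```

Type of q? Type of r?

q is assigned a tuple (parenthesized, comma-separated values); r is assigned a dict literal ({key: value})

tuple, dict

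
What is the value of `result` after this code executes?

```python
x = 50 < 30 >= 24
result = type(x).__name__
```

x is bool; result = 'bool'

'bool'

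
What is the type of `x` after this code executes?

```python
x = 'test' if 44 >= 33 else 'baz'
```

Both branches of conditional are str

str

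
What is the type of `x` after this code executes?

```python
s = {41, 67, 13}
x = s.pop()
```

Popping from set[int] returns int

int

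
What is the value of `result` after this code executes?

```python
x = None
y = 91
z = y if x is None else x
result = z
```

x = None; y = 91; z = 91; result = 91

91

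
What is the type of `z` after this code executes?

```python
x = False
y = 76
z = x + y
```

bool + int = int (bool is subclass of int)

int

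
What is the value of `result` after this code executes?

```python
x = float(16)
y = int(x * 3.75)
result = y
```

x = 16.0; y = 60; result = 60

60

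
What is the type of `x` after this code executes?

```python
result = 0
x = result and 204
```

'and' returns first falsy value (0 is int)

int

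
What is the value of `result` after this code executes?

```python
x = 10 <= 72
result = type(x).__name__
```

x is bool; result = 'bool'

'bool'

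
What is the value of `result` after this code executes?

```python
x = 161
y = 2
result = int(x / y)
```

x = 161; y = 2; result = 80

80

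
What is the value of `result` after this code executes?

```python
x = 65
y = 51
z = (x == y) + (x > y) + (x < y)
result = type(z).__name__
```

x is int; y is int; z is int; result = 'int'

'int'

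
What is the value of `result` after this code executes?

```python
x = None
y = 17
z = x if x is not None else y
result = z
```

x = None; y = 17; z = 17; result = 17

17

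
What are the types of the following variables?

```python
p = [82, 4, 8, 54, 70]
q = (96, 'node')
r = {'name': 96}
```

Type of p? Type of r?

p is assigned a list literal (square brackets); r is assigned a dict literal ({key: value})

list, dict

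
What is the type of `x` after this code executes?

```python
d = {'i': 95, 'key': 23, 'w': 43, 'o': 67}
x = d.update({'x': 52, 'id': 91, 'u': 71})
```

dict.update() returns None

NoneType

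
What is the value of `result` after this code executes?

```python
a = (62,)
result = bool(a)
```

a = (62,); result = True

True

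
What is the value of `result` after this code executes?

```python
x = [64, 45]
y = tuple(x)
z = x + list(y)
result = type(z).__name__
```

x is list; y is tuple; z is list; result = 'list'

'list'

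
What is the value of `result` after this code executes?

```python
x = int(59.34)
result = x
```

x = 59; result = 59

59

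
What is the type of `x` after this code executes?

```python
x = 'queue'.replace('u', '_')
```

str.replace() returns str

str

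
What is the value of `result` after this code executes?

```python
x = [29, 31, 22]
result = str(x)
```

x = [29, 31, 22]; result = '[29, 31, 22]'

'[29, 31, 22]'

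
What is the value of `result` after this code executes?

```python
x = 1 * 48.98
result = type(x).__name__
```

x is float; result = 'float'

'float'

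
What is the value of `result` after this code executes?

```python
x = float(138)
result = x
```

x = 138.0; result = 138.0

138.0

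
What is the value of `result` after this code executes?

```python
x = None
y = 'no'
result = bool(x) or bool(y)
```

x = None; y = 'no'; result = True

True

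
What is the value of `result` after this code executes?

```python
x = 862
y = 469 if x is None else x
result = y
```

x = 862; y = 862; result = 862

862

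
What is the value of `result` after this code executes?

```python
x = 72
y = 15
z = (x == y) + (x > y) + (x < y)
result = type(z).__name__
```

x is int; y is int; z is int; result = 'int'

'int'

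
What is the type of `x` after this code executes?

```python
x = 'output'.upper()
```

str.upper() returns str

str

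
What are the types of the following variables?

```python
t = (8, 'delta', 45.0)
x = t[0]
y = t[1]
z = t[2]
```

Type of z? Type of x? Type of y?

tuple[2] is float; tuple[0] is int; tuple[1] is str

float, int, str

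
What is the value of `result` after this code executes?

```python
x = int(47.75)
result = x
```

x = 47; result = 47

47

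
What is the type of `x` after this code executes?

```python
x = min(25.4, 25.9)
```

min() of floats returns float

float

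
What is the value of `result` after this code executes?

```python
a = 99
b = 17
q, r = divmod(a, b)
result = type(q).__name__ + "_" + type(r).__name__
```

a is int; b is int; q is int; r is int; result = 'int_int'

'int_int'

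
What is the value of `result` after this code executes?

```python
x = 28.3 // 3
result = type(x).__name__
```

x is float; result = 'float'

'float'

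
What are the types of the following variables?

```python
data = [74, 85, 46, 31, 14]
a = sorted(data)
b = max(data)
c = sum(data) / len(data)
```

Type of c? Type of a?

int / int = float; sorted() returns list

float, list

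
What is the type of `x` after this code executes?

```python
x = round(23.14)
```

round() with no decimal places returns int

int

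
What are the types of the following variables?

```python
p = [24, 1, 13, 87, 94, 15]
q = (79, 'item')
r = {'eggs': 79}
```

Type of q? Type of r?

q is assigned a tuple (parenthesized, comma-separated values); r is assigned a dict literal ({key: value})

tuple, dict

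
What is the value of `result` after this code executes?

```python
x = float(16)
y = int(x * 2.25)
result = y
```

x = 16.0; y = 36; result = 36

36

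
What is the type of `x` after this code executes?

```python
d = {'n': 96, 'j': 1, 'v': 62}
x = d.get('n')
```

dict.get() returns value type when found

int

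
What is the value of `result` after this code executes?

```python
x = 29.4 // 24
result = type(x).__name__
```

x is float; result = 'float'

'float'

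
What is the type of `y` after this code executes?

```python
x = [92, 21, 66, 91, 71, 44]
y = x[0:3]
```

Slicing a list returns a list

list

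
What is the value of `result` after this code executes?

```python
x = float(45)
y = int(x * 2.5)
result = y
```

x = 45.0; y = 112; result = 112

112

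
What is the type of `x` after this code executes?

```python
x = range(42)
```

range() returns a range object

range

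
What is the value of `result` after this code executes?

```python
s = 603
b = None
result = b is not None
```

s = 603; b = None; result = False

False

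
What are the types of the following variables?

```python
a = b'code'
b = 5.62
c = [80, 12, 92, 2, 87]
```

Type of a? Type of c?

a is assigned a bytes literal (b'...' prefix); c is assigned a list literal (square brackets)

bytes, list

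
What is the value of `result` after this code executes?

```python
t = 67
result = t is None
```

t = 67; result = False

False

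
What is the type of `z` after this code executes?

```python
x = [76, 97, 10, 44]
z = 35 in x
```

'in' operator returns bool

bool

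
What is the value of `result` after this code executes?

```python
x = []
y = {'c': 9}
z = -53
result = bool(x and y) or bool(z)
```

x = []; y = {'c': 9}; z = -53; result = True

True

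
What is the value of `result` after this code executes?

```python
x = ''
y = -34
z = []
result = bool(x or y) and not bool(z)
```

x = ''; y = -34; z = []; result = True

True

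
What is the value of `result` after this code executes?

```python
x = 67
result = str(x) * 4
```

x = 67; result = '67676767'

'67676767'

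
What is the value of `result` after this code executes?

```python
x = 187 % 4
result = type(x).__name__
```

x is int; result = 'int'

'int'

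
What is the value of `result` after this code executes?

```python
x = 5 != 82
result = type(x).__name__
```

x is bool; result = 'bool'

'bool'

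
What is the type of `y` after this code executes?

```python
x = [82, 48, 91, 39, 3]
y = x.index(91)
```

list.index() returns int

int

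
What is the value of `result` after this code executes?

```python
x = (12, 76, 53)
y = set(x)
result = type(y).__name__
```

x is tuple; y is set; result = 'set'

'set'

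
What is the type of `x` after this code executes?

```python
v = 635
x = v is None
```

'is' comparison returns bool

bool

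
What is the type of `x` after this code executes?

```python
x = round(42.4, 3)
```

round() with decimal places returns float

float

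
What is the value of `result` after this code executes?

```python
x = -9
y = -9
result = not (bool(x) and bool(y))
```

x = -9; y = -9; result = False

False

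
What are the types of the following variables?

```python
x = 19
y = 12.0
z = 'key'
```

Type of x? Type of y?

x is assigned a bare integer (no decimal point), so it is an int; y is assigned a number with a decimal point, so it is a float

int, float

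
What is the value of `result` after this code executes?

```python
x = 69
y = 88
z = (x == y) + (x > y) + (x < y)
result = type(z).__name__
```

x is int; y is int; z is int; result = 'int'

'int'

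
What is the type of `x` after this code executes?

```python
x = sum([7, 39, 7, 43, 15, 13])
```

sum() of ints returns int

int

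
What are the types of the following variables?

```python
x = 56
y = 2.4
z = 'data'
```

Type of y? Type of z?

y is assigned a number with a decimal point, so it is a float; z is assigned a quoted string literal, so it is a str

float, str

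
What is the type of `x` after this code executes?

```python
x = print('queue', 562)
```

print() returns None

NoneType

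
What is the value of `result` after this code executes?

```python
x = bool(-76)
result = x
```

x = True; result = True

True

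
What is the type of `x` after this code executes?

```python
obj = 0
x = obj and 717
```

'and' returns first falsy value (0 is int)

int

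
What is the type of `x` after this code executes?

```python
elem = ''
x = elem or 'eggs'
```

'or' returns first truthy value (str)

str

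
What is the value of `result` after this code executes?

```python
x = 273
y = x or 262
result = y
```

x = 273; y = 273; result = 273

273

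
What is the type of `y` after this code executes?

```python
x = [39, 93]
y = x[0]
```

Indexing list[int] returns int

int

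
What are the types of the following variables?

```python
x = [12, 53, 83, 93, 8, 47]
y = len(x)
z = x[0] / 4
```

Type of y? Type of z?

len() returns int; int / int = float

int, float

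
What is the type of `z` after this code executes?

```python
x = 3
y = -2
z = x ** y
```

int ** negative = float

float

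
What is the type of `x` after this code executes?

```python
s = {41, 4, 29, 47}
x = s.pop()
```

Popping from set[int] returns int

int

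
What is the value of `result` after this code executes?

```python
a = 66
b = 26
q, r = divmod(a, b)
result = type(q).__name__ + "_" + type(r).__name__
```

a is int; b is int; q is int; r is int; result = 'int_int'

'int_int'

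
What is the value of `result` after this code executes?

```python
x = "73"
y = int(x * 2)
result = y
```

x = '73'; y = 7373; result = 7373

7373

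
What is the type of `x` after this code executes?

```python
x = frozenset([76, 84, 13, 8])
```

frozenset() returns frozenset

frozenset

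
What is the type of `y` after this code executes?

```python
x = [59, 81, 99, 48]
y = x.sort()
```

list.sort() returns None (mutates in place)

NoneType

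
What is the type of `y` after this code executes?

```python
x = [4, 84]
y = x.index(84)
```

list.index() returns int

int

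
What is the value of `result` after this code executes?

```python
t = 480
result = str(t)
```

t = 480; result = '480'

'480'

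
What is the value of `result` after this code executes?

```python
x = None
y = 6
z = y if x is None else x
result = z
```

x = None; y = 6; z = 6; result = 6

6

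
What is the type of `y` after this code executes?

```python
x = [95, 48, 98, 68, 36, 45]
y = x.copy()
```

list.copy() returns list

list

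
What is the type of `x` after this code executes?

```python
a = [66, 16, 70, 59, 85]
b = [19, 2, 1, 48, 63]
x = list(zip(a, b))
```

list(zip()) returns a list of tuples

list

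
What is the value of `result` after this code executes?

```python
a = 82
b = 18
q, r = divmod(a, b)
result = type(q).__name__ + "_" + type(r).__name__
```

a is int; b is int; q is int; r is int; result = 'int_int'

'int_int'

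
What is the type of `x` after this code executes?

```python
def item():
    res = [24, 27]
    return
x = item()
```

Bare return returns None

NoneType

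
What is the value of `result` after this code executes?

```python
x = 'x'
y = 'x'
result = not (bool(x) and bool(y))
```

x = 'x'; y = 'x'; result = False

False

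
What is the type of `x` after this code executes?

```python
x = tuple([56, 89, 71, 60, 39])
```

tuple() constructor returns tuple

tuple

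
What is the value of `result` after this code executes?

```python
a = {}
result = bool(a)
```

a = {}; result = False

False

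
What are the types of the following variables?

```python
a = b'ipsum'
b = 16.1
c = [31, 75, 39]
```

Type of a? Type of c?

a is assigned a bytes literal (b'...' prefix); c is assigned a list literal (square brackets)

bytes, list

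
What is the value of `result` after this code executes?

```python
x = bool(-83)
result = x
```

x = True; result = True

True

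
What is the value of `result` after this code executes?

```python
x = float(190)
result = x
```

x = 190.0; result = 190.0

190.0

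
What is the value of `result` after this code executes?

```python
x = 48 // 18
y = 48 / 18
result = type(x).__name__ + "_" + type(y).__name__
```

x is int; y is float; result = 'int_float'

'int_float'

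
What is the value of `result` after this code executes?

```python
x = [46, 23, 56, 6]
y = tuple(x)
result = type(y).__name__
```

x is list; y is tuple; result = 'tuple'

'tuple'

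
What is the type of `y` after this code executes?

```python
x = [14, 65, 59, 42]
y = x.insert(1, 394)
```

list.insert() returns None

NoneType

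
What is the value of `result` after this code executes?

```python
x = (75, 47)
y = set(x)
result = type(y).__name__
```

x is tuple; y is set; result = 'set'

'set'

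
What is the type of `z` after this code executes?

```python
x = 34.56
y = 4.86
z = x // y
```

float // float = float

float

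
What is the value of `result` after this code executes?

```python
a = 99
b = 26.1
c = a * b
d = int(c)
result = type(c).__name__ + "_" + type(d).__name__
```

a is int; b is float; c is float; d is int; result = 'float_int'

'float_int'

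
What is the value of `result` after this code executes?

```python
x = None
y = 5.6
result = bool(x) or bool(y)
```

x = None; y = 5.6; result = True

True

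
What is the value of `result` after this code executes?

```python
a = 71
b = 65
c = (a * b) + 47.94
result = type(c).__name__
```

a is int; b is int; c is float; result = 'float'

'float'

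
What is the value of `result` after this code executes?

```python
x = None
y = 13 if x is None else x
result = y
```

x = None; y = 13; result = 13

13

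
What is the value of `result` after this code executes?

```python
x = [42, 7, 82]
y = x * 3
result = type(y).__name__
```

x is list; y is list; result = 'list'

'list'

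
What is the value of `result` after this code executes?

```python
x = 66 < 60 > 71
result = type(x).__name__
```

x is bool; result = 'bool'

'bool'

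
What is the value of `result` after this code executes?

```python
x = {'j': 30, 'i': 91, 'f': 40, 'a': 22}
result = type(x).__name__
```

x is dict; result = 'dict'

'dict'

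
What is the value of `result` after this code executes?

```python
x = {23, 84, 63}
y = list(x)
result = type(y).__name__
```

x is set; y is list; result = 'list'

'list'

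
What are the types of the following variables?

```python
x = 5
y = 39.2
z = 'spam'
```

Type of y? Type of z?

y is assigned a number with a decimal point, so it is a float; z is assigned a quoted string literal, so it is a str

float, str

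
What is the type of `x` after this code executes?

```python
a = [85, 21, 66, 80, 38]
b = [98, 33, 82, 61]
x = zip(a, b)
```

zip() returns a zip object

zip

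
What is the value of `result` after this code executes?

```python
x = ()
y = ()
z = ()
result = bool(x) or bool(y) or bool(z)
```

x = (); y = (); z = (); result = False

False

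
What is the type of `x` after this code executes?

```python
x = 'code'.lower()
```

str.lower() returns str

str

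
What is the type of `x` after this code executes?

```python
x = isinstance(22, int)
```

isinstance() returns bool

bool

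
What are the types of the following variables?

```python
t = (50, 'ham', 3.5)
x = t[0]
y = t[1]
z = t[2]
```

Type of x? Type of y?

tuple[0] is int; tuple[1] is str

int, str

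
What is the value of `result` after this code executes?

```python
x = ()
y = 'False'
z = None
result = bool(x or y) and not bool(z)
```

x = (); y = 'False'; z = None; result = True

True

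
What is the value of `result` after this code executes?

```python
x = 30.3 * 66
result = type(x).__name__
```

x is float; result = 'float'

'float'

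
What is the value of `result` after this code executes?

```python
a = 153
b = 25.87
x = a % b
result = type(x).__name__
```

a is int; b is float; x is float; result = 'float'

'float'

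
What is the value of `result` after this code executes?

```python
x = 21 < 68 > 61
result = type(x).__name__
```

x is bool; result = 'bool'

'bool'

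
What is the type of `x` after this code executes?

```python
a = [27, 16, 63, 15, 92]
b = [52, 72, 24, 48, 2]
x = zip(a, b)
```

zip() returns a zip object

zip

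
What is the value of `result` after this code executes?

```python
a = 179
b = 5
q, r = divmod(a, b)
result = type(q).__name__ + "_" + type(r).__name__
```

a is int; b is int; q is int; r is int; result = 'int_int'

'int_int'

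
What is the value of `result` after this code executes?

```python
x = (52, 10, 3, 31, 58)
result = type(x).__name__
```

x is tuple; result = 'tuple'

'tuple'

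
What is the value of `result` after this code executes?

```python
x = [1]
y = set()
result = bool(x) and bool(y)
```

x = [1]; y = set(); result = False

False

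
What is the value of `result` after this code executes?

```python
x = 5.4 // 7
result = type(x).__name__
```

x is float; result = 'float'

'float'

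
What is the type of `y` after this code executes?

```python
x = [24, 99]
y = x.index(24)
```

list.index() returns int

int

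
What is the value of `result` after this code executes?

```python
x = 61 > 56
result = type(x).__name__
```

x is bool; result = 'bool'

'bool'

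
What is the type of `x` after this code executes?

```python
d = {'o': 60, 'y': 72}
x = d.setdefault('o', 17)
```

dict.setdefault() returns the (existing or default) value

int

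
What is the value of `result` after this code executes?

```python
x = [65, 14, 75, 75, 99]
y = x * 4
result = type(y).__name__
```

x is list; y is list; result = 'list'

'list'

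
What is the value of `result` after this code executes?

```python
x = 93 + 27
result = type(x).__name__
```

x is int; result = 'int'

'int'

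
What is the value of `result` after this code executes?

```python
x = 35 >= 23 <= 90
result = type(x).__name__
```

x is bool; result = 'bool'

'bool'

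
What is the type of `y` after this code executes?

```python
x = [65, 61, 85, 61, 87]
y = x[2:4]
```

Slicing a list returns a list

list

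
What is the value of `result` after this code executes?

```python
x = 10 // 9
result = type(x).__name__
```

x is int; result = 'int'

'int'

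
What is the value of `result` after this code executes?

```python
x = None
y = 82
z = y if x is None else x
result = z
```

x = None; y = 82; z = 82; result = 82

82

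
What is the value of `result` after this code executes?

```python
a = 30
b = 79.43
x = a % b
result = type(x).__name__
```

a is int; b is float; x is float; result = 'float'

'float'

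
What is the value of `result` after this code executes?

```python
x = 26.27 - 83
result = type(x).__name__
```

x is float; result = 'float'

'float'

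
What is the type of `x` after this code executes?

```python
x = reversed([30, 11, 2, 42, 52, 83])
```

reversed() on a list returns list_reverseiterator

list_reverseiterator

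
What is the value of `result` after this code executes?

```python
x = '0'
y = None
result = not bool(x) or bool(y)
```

x = '0'; y = None; result = False

False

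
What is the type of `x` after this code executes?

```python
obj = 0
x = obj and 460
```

'and' returns first falsy value (0 is int)

int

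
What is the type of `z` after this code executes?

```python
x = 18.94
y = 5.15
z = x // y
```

float // float = float

float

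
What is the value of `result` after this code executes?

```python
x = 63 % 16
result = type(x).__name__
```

x is int; result = 'int'

'int'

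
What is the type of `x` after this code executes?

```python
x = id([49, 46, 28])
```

id() returns int

int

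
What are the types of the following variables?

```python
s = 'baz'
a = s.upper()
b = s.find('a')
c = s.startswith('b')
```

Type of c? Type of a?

startswith() returns bool; upper() returns str

bool, str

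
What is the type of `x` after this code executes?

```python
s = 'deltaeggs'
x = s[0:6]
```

Slicing a str returns str

str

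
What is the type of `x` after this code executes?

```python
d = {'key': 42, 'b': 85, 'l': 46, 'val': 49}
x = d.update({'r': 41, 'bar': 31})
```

dict.update() returns None

NoneType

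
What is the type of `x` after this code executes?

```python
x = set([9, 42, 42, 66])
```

set() constructor returns set

set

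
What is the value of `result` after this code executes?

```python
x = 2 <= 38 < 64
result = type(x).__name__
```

x is bool; result = 'bool'

'bool'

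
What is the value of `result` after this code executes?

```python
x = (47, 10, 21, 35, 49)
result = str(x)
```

x = (47, 10, 21, 35, 49); result = '(47, 10, 21, 35, 49)'

'(47, 10, 21, 35, 49)'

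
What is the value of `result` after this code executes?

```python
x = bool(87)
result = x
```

x = True; result = True

True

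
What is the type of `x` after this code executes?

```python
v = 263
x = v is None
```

'is' comparison returns bool

bool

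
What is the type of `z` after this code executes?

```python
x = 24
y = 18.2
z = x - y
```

int - float = float

float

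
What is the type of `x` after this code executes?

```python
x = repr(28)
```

repr() returns str

str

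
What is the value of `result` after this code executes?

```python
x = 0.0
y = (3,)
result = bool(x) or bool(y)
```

x = 0.0; y = (3,); result = True

True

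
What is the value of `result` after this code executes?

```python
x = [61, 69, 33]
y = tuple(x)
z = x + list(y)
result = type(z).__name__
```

x is list; y is tuple; z is list; result = 'list'

'list'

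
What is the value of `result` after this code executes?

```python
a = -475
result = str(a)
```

a = -475; result = '-475'

'-475'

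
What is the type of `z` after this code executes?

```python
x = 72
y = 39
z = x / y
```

int / int = float

float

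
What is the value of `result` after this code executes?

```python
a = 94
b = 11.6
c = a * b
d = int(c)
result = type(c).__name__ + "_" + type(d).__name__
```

a is int; b is float; c is float; d is int; result = 'float_int'

'float_int'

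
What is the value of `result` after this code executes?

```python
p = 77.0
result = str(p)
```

p = 77.0; result = '77.0'

'77.0'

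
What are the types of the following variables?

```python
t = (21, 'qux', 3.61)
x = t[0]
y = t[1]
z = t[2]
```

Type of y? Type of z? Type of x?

tuple[1] is str; tuple[2] is float; tuple[0] is int

str, float, int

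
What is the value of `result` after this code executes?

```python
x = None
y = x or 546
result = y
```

x = None; y = 546; result = 546

546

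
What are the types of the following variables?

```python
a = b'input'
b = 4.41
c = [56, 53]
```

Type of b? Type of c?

b is assigned a number with a decimal point, so it is a float; c is assigned a list literal (square brackets)

float, list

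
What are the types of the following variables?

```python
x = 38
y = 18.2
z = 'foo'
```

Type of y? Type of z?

y is assigned a number with a decimal point, so it is a float; z is assigned a quoted string literal, so it is a str

float, str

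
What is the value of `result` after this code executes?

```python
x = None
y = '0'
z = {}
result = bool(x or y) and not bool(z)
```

x = None; y = '0'; z = {}; result = True

True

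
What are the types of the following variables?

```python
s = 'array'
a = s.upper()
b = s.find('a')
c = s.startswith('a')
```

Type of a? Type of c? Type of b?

upper() returns str; startswith() returns bool; find() returns int

str, bool, int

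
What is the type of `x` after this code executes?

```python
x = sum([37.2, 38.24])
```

sum() of floats returns float

float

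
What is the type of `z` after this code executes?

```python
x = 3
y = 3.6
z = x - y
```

int - float = float

float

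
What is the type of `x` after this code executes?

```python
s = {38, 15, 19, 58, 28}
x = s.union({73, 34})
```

set.union() returns a new set

set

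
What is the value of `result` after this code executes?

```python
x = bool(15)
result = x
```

x = True; result = True

True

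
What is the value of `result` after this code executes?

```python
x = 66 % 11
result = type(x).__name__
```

x is int; result = 'int'

'int'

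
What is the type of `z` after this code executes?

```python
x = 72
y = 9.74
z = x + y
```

int + float = float

float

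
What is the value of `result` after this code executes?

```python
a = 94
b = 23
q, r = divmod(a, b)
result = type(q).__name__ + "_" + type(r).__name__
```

a is int; b is int; q is int; r is int; result = 'int_int'

'int_int'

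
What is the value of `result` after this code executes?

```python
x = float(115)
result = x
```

x = 115.0; result = 115.0

115.0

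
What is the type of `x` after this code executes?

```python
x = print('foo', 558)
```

print() returns None

NoneType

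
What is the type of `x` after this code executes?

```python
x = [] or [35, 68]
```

'or' returns first truthy value (list)

list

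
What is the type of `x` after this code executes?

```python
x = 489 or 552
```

'or' returns first truthy value (int)

int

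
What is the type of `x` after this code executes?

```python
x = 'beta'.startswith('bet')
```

str.startswith() returns bool

bool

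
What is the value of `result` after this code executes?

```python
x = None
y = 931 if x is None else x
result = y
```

x = None; y = 931; result = 931

931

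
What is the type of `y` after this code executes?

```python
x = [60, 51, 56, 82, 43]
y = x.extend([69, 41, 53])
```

list.extend() returns None

NoneType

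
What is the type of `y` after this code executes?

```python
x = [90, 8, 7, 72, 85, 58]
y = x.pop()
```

list.pop() returns the popped element

int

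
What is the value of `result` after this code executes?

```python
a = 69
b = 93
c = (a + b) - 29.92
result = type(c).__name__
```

a is int; b is int; c is float; result = 'float'

'float'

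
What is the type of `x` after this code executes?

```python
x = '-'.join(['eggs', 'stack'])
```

str.join() returns str

str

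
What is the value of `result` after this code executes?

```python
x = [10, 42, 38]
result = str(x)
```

x = [10, 42, 38]; result = '[10, 42, 38]'

'[10, 42, 38]'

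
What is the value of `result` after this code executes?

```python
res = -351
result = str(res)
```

res = -351; result = '-351'

'-351'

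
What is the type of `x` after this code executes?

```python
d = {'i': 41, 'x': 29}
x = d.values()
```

.values() returns dict_values view

dict_values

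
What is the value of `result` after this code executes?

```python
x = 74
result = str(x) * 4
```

x = 74; result = '74747474'

'74747474'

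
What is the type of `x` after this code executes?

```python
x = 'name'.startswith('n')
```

str.startswith() returns bool

bool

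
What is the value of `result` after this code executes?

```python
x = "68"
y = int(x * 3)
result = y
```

x = '68'; y = 686868; result = 686868

686868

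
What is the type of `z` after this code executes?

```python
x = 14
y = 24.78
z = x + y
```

int + float = float

float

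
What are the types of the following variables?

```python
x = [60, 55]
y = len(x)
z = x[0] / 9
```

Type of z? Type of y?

int / int = float; len() returns int

float, int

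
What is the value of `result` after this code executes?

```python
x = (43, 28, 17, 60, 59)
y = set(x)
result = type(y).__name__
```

x is tuple; y is set; result = 'set'

'set'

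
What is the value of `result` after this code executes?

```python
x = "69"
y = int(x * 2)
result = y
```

x = '69'; y = 6969; result = 6969

6969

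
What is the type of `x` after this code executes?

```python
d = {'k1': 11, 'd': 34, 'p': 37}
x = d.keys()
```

.keys() returns dict_keys view

dict_keys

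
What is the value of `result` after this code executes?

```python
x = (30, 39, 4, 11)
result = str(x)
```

x = (30, 39, 4, 11); result = '(30, 39, 4, 11)'

'(30, 39, 4, 11)'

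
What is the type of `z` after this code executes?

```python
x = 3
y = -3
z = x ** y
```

int ** negative = float

float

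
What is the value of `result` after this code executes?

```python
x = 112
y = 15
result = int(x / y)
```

x = 112; y = 15; result = 7

7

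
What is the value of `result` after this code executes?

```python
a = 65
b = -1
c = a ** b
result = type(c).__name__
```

a is int; b is int; c is float; result = 'float'

'float'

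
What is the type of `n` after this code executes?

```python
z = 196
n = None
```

None has type NoneType

NoneType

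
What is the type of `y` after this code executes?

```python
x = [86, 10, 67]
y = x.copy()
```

list.copy() returns list

list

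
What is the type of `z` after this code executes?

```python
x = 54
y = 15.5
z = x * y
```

int * float = float

float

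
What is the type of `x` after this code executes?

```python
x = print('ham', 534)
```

print() returns None

NoneType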